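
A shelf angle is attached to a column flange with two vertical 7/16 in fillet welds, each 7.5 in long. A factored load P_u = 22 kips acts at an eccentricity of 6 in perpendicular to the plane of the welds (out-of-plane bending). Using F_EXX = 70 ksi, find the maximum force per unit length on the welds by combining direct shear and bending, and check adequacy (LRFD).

L_w = 2 × 7.5 = 15 in; section modulus (unit throat) S = 2 × L²/6 = 18.75 in².
Direct shear f_v = P/L_w = 22/15 = 1.467 kip/in.
Moment M = P × e = 22 × 6 = 132 kip·in; bending f_b = M/S = 7.04 kip/in.
f_max = √(f_v² + f_b²) = √(1.467² + 7.04²) = 7.191 kip/in.
φr_n = 0.75 × 0.6 × 70 × (0.707 × 0.4375) = 9.743 kip/in → adequate.

f_max ≈ 7.19 kip/in; adequate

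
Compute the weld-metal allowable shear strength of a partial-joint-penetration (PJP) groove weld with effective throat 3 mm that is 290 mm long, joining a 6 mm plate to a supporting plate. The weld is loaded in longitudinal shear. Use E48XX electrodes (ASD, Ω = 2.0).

E48XX → F_EXX = 480 MPa.
Effective throat (given) t_e = 3 mm.
A_we = 3 × 290 = 870 mm².
F_nw = 0.6 F_EXX = 288 MPa.
R_n/Ω = (288 × 870) / 2.0 × 10⁻³ = 125.3 kN.

R_n/Ω ≈ 125 kN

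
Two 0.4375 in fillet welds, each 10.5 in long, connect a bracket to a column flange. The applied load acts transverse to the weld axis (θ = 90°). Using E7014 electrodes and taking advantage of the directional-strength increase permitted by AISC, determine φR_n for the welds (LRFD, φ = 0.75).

φR_n ≈ 307 kip

E70XX → F_EXX = 70 ksi.
t_e = 0.707 × 0.4375 = 0.3093 in; A_we = 0.3093 × 21 = 6.496 in².
Directional factor: 1.0 + 0.5 sin^1.5(90°) = 1.5.
F_nw = 0.6 × 70 × 1.5 = 63 ksi.
φR_n = 0.75 × 63 × 6.496 = 306.9 kip.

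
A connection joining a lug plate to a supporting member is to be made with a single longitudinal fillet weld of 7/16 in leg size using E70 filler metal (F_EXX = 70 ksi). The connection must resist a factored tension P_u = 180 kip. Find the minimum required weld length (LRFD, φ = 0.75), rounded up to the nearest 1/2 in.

L = 18.5 in

Throat t_e = 0.707 × 0.4375 = 0.3093 in.
φr_n = 0.75 × 0.6 × 70 × 0.3093 = 9.743 kip/in.
L_req = P_u / φr_n = 180 / 9.743 = 18.47 in total.
Round up → use L = 18.5 in.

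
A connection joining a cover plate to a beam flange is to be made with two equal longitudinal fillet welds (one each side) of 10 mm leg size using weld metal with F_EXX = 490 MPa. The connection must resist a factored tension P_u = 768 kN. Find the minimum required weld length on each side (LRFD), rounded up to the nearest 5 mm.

L = 250 mm on each side

Throat t_e = 0.707 × 10 = 7.07 mm.
φr_n = 0.75 × 0.6 × 490 × 7.07 × 10⁻³ = 1.559 kN/mm.
L_req = P_u / φr_n = 768 / 1.559 = 492.6 mm total.
Per side: 492.6 / 2 = 246.3 mm.
Round up → use L = 250 mm on each side.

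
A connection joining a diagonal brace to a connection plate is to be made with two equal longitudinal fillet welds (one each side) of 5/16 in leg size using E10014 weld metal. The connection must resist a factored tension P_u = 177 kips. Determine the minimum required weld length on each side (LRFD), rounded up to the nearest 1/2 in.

L = 9 in on each side

E100XX → F_EXX = 100 ksi.
Throat t_e = 0.707 × 0.3125 = 0.2209 in.
φr_n = 0.75 × 0.6 × 100 × 0.2209 = 9.942 kips/in.
L_req = P_u / φr_n = 177 / 9.942 = 17.8 in total.
Per side: 17.8 / 2 = 8.901 in.
Round up → use L = 9 in on each side.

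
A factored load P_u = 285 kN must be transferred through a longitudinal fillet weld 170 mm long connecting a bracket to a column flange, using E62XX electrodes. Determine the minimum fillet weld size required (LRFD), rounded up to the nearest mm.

w = 9 mm

E62XX → F_EXX = 620 MPa.
Total weld length L = 170 mm.
Required throat t_e = P_u / (φ × 0.6 F_EXX × L) = 285 / (0.75 × 0.6 × 620 × 170 × 10⁻³) = 6.009 mm.
Required leg w = t_e / 0.707 = 8.499 mm → use 9 mm.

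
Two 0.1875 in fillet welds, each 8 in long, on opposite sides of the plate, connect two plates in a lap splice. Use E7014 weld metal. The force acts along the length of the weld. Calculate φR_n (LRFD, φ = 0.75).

E70XX → F_EXX = 70 ksi.
Effective throat t_e = 0.707 × 0.1875 = 0.1326 in.
Total length L = 16 in; A_we = 0.1326 × 16 = 2.121 in².
F_nw = 0.6 F_EXX = 0.6 × 70 = 42 ksi.
φR_n = 0.75 × 42 × 2.121 = 66.81 kip.

φR_n ≈ 66.8 kip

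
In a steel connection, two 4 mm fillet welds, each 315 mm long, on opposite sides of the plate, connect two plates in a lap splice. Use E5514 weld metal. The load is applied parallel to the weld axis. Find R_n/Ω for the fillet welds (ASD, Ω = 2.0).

R_n/Ω ≈ 294 kN

E55XX → F_EXX = 550 MPa.
Effective throat t_e = 0.707 × 4 = 2.828 mm.
Total length L = 630 mm; A_we = 2.828 × 630 = 1782 mm².
F_nw = 0.6 F_EXX = 0.6 × 550 = 330 MPa.
R_n = 330 × 1782 × 10⁻³ = 587.9 kN; R_n/Ω = 587.9/2.0 = 294 kN.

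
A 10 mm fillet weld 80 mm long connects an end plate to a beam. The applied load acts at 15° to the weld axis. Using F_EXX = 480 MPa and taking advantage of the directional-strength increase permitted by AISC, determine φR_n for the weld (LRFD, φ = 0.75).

t_e = 0.707 × 10 = 7.07 mm; A_we = 7.07 × 80 = 565.6 mm².
Directional factor: 1.0 + 0.5 sin^1.5(15°) = 1.066.
F_nw = 0.6 × 480 × 1.066 = 307 MPa.
φR_n = 0.75 × 307 × 565.6 × 10⁻³ = 130.2 kN.

φR_n ≈ 130 kN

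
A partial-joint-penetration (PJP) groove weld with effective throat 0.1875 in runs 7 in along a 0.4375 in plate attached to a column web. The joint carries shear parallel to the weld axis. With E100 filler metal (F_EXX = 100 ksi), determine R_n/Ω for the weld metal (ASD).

Effective throat (given) t_e = 0.1875 in.
A_we = 0.1875 × 7 = 1.312 in².
F_nw = 0.6 F_EXX = 60 ksi.
R_n/Ω = (60 × 1.312) / 2.0 = 39.38 kips.

R_n/Ω ≈ 39.4 kips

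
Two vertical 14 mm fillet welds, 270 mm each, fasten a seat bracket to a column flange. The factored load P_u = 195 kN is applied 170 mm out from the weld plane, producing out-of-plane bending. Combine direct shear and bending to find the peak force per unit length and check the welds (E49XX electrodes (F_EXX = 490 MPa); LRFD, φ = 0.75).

f_max ≈ 1410 N/mm; adequate

L_w = 2 × 270 = 540 mm; section modulus (unit throat) S = 2 × L²/6 = 24300 mm².
Direct shear f_v = P/L_w = 195×10³/540 = 361.1 N/mm.
Moment M = P × e = 195×10³ × 170 = 33150000 N·mm; bending f_b = M/S = 1364 N/mm.
f_max = √(f_v² + f_b²) = √(361.1² + 1364²) = 1411 N/mm.
φr_n = 0.75 × 0.6 × 490 × (0.707 × 14) = 2183 N/mm → adequate.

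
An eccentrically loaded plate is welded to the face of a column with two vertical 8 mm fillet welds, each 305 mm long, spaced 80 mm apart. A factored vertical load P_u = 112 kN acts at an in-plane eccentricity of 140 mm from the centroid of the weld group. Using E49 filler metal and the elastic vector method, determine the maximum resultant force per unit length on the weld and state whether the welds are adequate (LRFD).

f_max ≈ 512 N/mm; adequate

E49XX → F_EXX = 490 MPa.
Total weld length L_w = 610 mm. Treat welds as unit-width lines.
Polar moment about centroid: J = 2[d³/12 + d(b/2)²] = 2[305³/12 + 305×40²] = 5705000 mm³.
Direct shear f_v = P/L_w = 112×10³ / 610 = 183.6 N/mm (vertical).
Torsion M = P·e = 112×10³ × 140 = 15680000 N·mm.
Critical point at (x, y) = (40, 152.5) from centroid. f_tx = M·y/J = 419.2 N/mm; f_ty = M·x/J = 109.9 N/mm.
Resultant f_max = √[f_tx² + (f_v + f_ty)²] = √[419.2² + (183.6 + 109.9)²] = 511.7 N/mm.
Capacity per unit length: φr_n = 0.75 × 0.6 × 490 × (0.707 × 8) = 1247 N/mm.
511.7 ≤ 1247 → adequate.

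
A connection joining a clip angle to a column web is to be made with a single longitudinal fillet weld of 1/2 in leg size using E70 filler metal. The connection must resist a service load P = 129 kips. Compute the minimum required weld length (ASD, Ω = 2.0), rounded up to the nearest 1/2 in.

L = 17.5 in

E70XX → F_EXX = 70 ksi.
Throat t_e = 0.707 × 0.5 = 0.3535 in.
r_n/Ω = (0.6 × 70 × 0.3535) / 2.0 = 7.423 kip/in.
L_req = P / (r_n/Ω) = 129 / 7.423 = 17.38 in total.
Round up → use L = 17.5 in.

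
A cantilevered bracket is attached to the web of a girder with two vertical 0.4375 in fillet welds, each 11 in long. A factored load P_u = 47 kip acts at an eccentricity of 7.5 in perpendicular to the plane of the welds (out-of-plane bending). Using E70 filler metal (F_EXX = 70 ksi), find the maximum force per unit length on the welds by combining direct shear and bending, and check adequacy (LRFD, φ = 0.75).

L_w = 2 × 11 = 22 in; section modulus (unit throat) S = 2 × L²/6 = 40.33 in².
Direct shear f_v = P/L_w = 47/22 = 2.136 kip/in.
Moment M = P × e = 47 × 7.5 = 352.5 kip·in; bending f_b = M/S = 8.74 kip/in.
f_max = √(f_v² + f_b²) = √(2.136² + 8.74²) = 8.997 kip/in.
φr_n = 0.75 × 0.6 × 70 × (0.707 × 0.4375) = 9.743 kip/in → adequate.

f_max ≈ 9 kip/in; adequate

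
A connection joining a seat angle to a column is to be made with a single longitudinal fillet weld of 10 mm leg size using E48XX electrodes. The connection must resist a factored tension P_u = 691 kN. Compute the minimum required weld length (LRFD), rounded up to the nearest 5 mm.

E48XX → F_EXX = 480 MPa.
Throat t_e = 0.707 × 10 = 7.07 mm.
φr_n = 0.75 × 0.6 × 480 × 7.07 × 10⁻³ = 1.527 kN/mm.
L_req = P_u / φr_n = 691 / 1.527 = 452.5 mm total.
Round up → use L = 455 mm.

L = 455 mm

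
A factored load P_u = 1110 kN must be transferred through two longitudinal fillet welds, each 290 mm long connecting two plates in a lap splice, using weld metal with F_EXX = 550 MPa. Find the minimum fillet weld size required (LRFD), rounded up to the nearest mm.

Total weld length L = 580 mm.
Required throat t_e = P_u / (φ × 0.6 F_EXX × L) = 1110 / (0.75 × 0.6 × 550 × 580 × 10⁻³) = 7.732 mm.
Required leg w = t_e / 0.707 = 10.94 mm → use 11 mm.

w = 11 mm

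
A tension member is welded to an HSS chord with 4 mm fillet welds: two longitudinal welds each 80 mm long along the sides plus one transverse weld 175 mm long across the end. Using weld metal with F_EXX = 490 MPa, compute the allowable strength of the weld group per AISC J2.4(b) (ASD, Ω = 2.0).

R_n/Ω ≈ 166 kN

t_e = 0.707 × 4 = 2.828 mm.
R_nwl = 0.6 × 490 × 2.828 × 160 × 10⁻³ = 133 kN (longitudinal, 2 welds).
R_nwt = 0.6 × 490 × 2.828 × 175 × 10⁻³ = 145.5 kN (transverse, base value).
(i) R_nwl + R_nwt = 278.5 kN; (ii) 0.85 R_nwl + 1.5 R_nwt = 331.3 kN.
R_n = max = 331.3 kN [governs: (ii)]; R_n/Ω = 165.7 kN.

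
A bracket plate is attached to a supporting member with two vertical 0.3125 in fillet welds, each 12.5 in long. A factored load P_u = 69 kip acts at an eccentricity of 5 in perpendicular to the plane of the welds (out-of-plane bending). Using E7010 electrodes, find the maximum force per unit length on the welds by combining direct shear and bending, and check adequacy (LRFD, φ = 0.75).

f_max ≈ 7.18 kip/in; NOT adequate

E70XX → F_EXX = 70 ksi.
L_w = 2 × 12.5 = 25 in; section modulus (unit throat) S = 2 × L²/6 = 52.08 in².
Direct shear f_v = P/L_w = 69/25 = 2.76 kip/in.
Moment M = P × e = 69 × 5 = 345 kip·in; bending f_b = M/S = 6.624 kip/in.
f_max = √(f_v² + f_b²) = √(2.76² + 6.624²) = 7.176 kip/in.
φr_n = 0.75 × 0.6 × 70 × (0.707 × 0.3125) = 6.96 kip/in → NOT adequate.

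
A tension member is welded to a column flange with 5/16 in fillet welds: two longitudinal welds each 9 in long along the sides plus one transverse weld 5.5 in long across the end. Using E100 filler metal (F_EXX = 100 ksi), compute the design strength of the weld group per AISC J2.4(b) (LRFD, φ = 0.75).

t_e = 0.707 × 0.3125 = 0.2209 in.
R_nwl = 0.6 × 100 × 0.2209 × 18 = 238.6 kip (longitudinal, 2 welds).
R_nwt = 0.6 × 100 × 0.2209 × 5.5 = 72.91 kip (transverse, base value).
(i) R_nwl + R_nwt = 311.5 kip; (ii) 0.85 R_nwl + 1.5 R_nwt = 312.2 kip.
R_n = max = 312.2 kip [governs: (ii)]; φR_n = 234.1 kip.

φR_n ≈ 234 kip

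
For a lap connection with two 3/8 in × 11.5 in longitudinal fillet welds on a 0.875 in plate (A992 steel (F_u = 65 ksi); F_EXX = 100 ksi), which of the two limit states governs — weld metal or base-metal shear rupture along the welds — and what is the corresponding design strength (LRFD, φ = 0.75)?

t_e = 0.707 × 0.375 = 0.2651 in; L = 23 in.
Weld metal: φR_n = 0.75 × 0.6 × 100 × 0.2651 × 23 = 274.4 kips.
Base metal (shear rupture): φR_n = 0.75 × 0.6 × 65 × 0.875 × 23 = 588.7 kips.
Governing: weld metal.

φR_n ≈ 274 kips (weld metal governs)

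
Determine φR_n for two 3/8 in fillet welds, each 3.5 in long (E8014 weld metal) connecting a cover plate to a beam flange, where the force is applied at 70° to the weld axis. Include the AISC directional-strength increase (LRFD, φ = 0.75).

E80XX → F_EXX = 80 ksi.
t_e = 0.707 × 0.375 = 0.2651 in; A_we = 0.2651 × 7 = 1.856 in².
Directional factor: 1.0 + 0.5 sin^1.5(70°) = 1.455.
F_nw = 0.6 × 80 × 1.455 = 69.86 ksi.
φR_n = 0.75 × 69.86 × 1.856 = 97.24 kip.

φR_n ≈ 97.2 kip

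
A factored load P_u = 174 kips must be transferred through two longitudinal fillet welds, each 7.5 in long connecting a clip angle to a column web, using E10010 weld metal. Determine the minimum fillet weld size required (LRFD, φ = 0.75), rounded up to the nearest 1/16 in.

w = 3/8 in

E100XX → F_EXX = 100 ksi.
Total weld length L = 15 in.
Required throat t_e = P_u / (φ × 0.6 F_EXX × L) = 174 / (0.75 × 0.6 × 100 × 15) = 0.2578 in.
Required leg w = t_e / 0.707 = 0.3646 in → use 3/8 in.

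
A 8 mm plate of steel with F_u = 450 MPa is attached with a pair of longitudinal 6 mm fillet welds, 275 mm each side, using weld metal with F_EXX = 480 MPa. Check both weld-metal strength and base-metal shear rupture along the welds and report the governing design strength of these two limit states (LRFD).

φR_n ≈ 504 kN (weld metal governs)

t_e = 0.707 × 6 = 4.242 mm; L = 550 mm.
Weld metal: φR_n = 0.75 × 0.6 × 480 × 4.242 × 550 × 10⁻³ = 503.9 kN.
Base metal (shear rupture): φR_n = 0.75 × 0.6 × 450 × 8 × 550 × 10⁻³ = 891 kN.
Governing: weld metal.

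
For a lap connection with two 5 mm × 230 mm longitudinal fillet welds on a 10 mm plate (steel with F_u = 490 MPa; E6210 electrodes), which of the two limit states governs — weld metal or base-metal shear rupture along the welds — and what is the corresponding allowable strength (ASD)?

R_n/Ω ≈ 302 kN (weld metal governs)

E62XX → F_EXX = 620 MPa.
t_e = 0.707 × 5 = 3.535 mm; L = 460 mm.
Weld metal: R_n/Ω = (1/2.0) × 0.6 × 620 × 3.535 × 460 × 10⁻³ = 302.5 kN.
Base metal (shear rupture): R_n/Ω = (1/2.0) × 0.6 × 490 × 10 × 460 × 10⁻³ = 676.2 kN.
Governing: weld metal.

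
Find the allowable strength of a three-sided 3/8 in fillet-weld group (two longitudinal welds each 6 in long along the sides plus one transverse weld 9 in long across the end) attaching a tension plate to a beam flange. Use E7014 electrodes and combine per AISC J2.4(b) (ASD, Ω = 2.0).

E70XX → F_EXX = 70 ksi.
t_e = 0.707 × 0.375 = 0.2651 in.
R_nwl = 0.6 × 70 × 0.2651 × 12 = 133.6 kips (longitudinal, 2 welds).
R_nwt = 0.6 × 70 × 0.2651 × 9 = 100.2 kips (transverse, base value).
(i) R_nwl + R_nwt = 233.8 kips; (ii) 0.85 R_nwl + 1.5 R_nwt = 263.9 kips.
R_n = max = 263.9 kips [governs: (ii)]; R_n/Ω = 132 kips.

R_n/Ω ≈ 132 kips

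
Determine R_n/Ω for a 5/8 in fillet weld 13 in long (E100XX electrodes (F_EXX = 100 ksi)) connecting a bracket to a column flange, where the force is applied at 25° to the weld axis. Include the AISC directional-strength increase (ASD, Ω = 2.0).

t_e = 0.707 × 0.625 = 0.4419 in; A_we = 0.4419 × 13 = 5.744 in².
Directional factor: 1.0 + 0.5 sin^1.5(25°) = 1.137.
F_nw = 0.6 × 100 × 1.137 = 68.24 ksi.
R_n/Ω = (68.24 × 5.744) / 2.0 = 196 kips.

R_n/Ω ≈ 196 kips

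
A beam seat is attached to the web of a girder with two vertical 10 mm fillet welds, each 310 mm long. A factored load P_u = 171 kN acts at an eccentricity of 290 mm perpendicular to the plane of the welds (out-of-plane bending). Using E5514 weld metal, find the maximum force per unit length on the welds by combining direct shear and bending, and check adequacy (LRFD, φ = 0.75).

E55XX → F_EXX = 550 MPa.
L_w = 2 × 310 = 620 mm; section modulus (unit throat) S = 2 × L²/6 = 32030 mm².
Direct shear f_v = P/L_w = 171×10³/620 = 275.8 N/mm.
Moment M = P × e = 171×10³ × 290 = 49590000 N·mm; bending f_b = M/S = 1548 N/mm.
f_max = √(f_v² + f_b²) = √(275.8² + 1548²) = 1572 N/mm.
φr_n = 0.75 × 0.6 × 550 × (0.707 × 10) = 1750 N/mm → adequate.

f_max ≈ 1570 N/mm; adequate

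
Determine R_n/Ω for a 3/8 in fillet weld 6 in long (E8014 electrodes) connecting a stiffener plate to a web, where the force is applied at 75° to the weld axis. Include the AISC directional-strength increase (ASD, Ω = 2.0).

R_n/Ω ≈ 56.3 kips

E80XX → F_EXX = 80 ksi.
t_e = 0.707 × 0.375 = 0.2651 in; A_we = 0.2651 × 6 = 1.591 in².
Directional factor: 1.0 + 0.5 sin^1.5(75°) = 1.475.
F_nw = 0.6 × 80 × 1.475 = 70.78 ksi.
R_n/Ω = (70.78 × 1.591) / 2.0 = 56.3 kips.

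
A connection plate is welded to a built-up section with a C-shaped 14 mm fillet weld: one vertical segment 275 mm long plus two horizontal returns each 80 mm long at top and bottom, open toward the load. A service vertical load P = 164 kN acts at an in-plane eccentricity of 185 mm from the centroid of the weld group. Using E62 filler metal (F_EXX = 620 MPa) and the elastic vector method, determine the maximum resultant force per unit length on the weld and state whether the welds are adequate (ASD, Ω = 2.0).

f_max ≈ 1140 N/mm; adequate

Total weld length L_w = 435 mm. Treat welds as unit-width lines.
Centroid: x̄ = 2×80×40 / 435 = 14.71 mm from the vertical weld.
Polar moment about centroid: J = I_x + I_y = [275³/12 + 2×80×137.5²] + [275×14.71² + 2(80³/12 + 80×25.29²)] = 5005000 mm³.
Direct shear f_v = P/L_w = 164×10³ / 435 = 377 N/mm (vertical).
Torsion M = P·e = 164×10³ × 185 = 30340000 N·mm.
Critical point at (x, y) = (65.29, 137.5) from centroid. f_tx = M·y/J = 833.5 N/mm; f_ty = M·x/J = 395.7 N/mm.
Resultant f_max = √[f_tx² + (f_v + f_ty)²] = √[833.5² + (377 + 395.7)²] = 1137 N/mm.
Capacity per unit length: r_n/Ω = (1/2.0) × 0.6 × 620 × (0.707 × 14) = 1841 N/mm.
1137 ≤ 1841 → adequate.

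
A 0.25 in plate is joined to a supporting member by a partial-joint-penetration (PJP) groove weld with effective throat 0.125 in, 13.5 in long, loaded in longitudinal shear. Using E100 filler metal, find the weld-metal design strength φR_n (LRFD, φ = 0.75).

φR_n ≈ 75.9 kips

E100XX → F_EXX = 100 ksi.
Effective throat (given) t_e = 0.125 in.
A_we = 0.125 × 13.5 = 1.688 in².
F_nw = 0.6 F_EXX = 60 ksi.
φR_n = 0.75 × 60 × 1.688 = 75.94 kips.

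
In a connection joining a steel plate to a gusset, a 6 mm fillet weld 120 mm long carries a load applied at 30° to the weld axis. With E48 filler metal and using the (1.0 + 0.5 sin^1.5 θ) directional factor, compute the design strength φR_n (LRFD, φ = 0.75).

E48XX → F_EXX = 480 MPa.
t_e = 0.707 × 6 = 4.242 mm; A_we = 4.242 × 120 = 509 mm².
Directional factor: 1.0 + 0.5 sin^1.5(30°) = 1.177.
F_nw = 0.6 × 480 × 1.177 = 338.9 MPa.
φR_n = 0.75 × 338.9 × 509 × 10⁻³ = 129.4 kN.

φR_n ≈ 129 kN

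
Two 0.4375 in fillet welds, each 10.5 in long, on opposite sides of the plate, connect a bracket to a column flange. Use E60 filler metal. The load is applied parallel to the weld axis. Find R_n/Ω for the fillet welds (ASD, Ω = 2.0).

R_n/Ω ≈ 117 kips

E60XX → F_EXX = 60 ksi.
Effective throat t_e = 0.707 × 0.4375 = 0.3093 in.
Total length L = 21 in; A_we = 0.3093 × 21 = 6.496 in².
F_nw = 0.6 F_EXX = 0.6 × 60 = 36 ksi.
R_n = 36 × 6.496 = 233.8 kips; R_n/Ω = 233.8/2.0 = 116.9 kips.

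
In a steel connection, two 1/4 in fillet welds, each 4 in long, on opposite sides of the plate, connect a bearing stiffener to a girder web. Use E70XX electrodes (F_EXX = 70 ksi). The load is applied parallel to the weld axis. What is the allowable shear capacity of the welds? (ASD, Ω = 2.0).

R_n/Ω ≈ 29.7 kip

Effective throat t_e = 0.707 × 0.25 = 0.1767 in.
Total length L = 8 in; A_we = 0.1767 × 8 = 1.414 in².
F_nw = 0.6 F_EXX = 0.6 × 70 = 42 ksi.
R_n = 42 × 1.414 = 59.39 kip; R_n/Ω = 59.39/2.0 = 29.69 kip.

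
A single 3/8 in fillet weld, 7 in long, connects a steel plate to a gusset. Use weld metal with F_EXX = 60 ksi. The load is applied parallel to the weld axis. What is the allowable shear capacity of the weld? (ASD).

R_n/Ω ≈ 33.4 kip

Effective throat t_e = 0.707 × 0.375 = 0.2651 in.
Total length L = 7 in; A_we = 0.2651 × 7 = 1.856 in².
F_nw = 0.6 F_EXX = 0.6 × 60 = 36 ksi.
R_n = 36 × 1.856 = 66.81 kip; R_n/Ω = 66.81/2.0 = 33.41 kip.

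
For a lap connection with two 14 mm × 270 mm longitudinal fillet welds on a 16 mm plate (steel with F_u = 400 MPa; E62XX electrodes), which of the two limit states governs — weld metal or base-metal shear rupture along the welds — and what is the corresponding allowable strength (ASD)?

E62XX → F_EXX = 620 MPa.
t_e = 0.707 × 14 = 9.898 mm; L = 540 mm.
Weld metal: R_n/Ω = (1/2.0) × 0.6 × 620 × 9.898 × 540 × 10⁻³ = 994.2 kN.
Base metal (shear rupture): R_n/Ω = (1/2.0) × 0.6 × 400 × 16 × 540 × 10⁻³ = 1037 kN.
Governing: weld metal.

R_n/Ω ≈ 994 kN (weld metal governs)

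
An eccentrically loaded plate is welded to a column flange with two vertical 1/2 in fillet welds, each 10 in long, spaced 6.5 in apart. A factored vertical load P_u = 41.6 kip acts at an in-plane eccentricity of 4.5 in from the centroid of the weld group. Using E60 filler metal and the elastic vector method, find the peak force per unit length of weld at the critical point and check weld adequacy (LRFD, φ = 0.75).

f_max ≈ 4.44 kip/in; adequate

E60XX → F_EXX = 60 ksi.
Total weld length L_w = 20 in. Treat welds as unit-width lines.
Polar moment about centroid: J = 2[d³/12 + d(b/2)²] = 2[10³/12 + 10×3.25²] = 377.9 in³.
Direct shear f_v = P/L_w = 41.6 / 20 = 2.08 kip/in (vertical).
Torsion M = P·e = 41.6 × 4.5 = 187.2 kip·in.
Critical point at (x, y) = (3.25, 5) from centroid. f_tx = M·y/J = 2.477 kip/in; f_ty = M·x/J = 1.61 kip/in.
Resultant f_max = √[f_tx² + (f_v + f_ty)²] = √[2.477² + (2.08 + 1.61)²] = 4.444 kip/in.
Capacity per unit length: φr_n = 0.75 × 0.6 × 60 × (0.707 × 0.5) = 9.544 kip/in.
4.444 ≤ 9.544 → adequate.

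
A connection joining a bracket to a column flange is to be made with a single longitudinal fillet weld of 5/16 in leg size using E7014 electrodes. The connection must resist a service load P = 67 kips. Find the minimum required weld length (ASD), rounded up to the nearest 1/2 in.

E70XX → F_EXX = 70 ksi.
Throat t_e = 0.707 × 0.3125 = 0.2209 in.
r_n/Ω = (0.6 × 70 × 0.2209) / 2.0 = 4.64 kip/in.
L_req = P / (r_n/Ω) = 67 / 4.64 = 14.44 in total.
Round up → use L = 14.5 in.

L = 14.5 in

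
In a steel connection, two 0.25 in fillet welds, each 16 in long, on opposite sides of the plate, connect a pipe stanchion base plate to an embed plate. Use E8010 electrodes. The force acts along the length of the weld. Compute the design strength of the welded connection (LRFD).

E80XX → F_EXX = 80 ksi.
Effective throat t_e = 0.707 × 0.25 = 0.1767 in.
Total length L = 32 in; A_we = 0.1767 × 32 = 5.656 in².
F_nw = 0.6 F_EXX = 0.6 × 80 = 48 ksi.
φR_n = 0.75 × 48 × 5.656 = 203.6 kip.

φR_n ≈ 204 kip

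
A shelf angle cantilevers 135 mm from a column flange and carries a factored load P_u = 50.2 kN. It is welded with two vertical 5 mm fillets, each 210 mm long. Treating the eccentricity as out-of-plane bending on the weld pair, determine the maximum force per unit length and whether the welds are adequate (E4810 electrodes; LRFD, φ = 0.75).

E48XX → F_EXX = 480 MPa.
L_w = 2 × 210 = 420 mm; section modulus (unit throat) S = 2 × L²/6 = 14700 mm².
Direct shear f_v = P/L_w = 50.2×10³/420 = 119.5 N/mm.
Moment M = P × e = 50.2×10³ × 135 = 6777000 N·mm; bending f_b = M/S = 461 N/mm.
f_max = √(f_v² + f_b²) = √(119.5² + 461²) = 476.3 N/mm.
φr_n = 0.75 × 0.6 × 480 × (0.707 × 5) = 763.6 N/mm → adequate.

f_max ≈ 476 N/mm; adequate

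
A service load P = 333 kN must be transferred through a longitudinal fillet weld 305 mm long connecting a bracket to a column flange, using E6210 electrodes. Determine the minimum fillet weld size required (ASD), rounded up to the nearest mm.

w = 9 mm

E62XX → F_EXX = 620 MPa.
Total weld length L = 305 mm.
Required throat t_e = P × Ω / (0.6 F_EXX × L) = 333 × 2.0 / (0.6 × 620 × 305 × 10⁻³) = 5.87 mm.
Required leg w = t_e / 0.707 = 8.303 mm → use 9 mm.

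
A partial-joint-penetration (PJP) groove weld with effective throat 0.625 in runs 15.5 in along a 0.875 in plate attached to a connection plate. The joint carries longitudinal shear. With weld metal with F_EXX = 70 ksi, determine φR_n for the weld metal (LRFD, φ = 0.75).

φR_n ≈ 305 kips

Effective throat (given) t_e = 0.625 in.
A_we = 0.625 × 15.5 = 9.688 in².
F_nw = 0.6 F_EXX = 42 ksi.
φR_n = 0.75 × 42 × 9.688 = 305.2 kips.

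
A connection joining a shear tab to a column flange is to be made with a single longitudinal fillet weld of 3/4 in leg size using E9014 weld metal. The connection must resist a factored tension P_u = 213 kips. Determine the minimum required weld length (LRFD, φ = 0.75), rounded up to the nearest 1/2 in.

E90XX → F_EXX = 90 ksi.
Throat t_e = 0.707 × 0.75 = 0.5302 in.
φr_n = 0.75 × 0.6 × 90 × 0.5302 = 21.48 kips/in.
L_req = P_u / φr_n = 213 / 21.48 = 9.918 in total.
Round up → use L = 10 in.

L = 10 in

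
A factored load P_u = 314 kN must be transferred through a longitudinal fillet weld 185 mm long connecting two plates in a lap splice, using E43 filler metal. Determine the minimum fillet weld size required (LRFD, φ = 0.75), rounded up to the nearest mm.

w = 13 mm

E43XX → F_EXX = 430 MPa.
Total weld length L = 185 mm.
Required throat t_e = P_u / (φ × 0.6 F_EXX × L) = 314 / (0.75 × 0.6 × 430 × 185 × 10⁻³) = 8.772 mm.
Required leg w = t_e / 0.707 = 12.41 mm → use 13 mm.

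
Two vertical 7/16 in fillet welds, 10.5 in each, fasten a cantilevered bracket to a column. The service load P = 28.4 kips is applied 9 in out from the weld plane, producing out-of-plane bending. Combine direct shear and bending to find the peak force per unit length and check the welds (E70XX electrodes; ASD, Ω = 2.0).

E70XX → F_EXX = 70 ksi.
L_w = 2 × 10.5 = 21 in; section modulus (unit throat) S = 2 × L²/6 = 36.75 in².
Direct shear f_v = P/L_w = 28.4/21 = 1.352 kip/in.
Moment M = P × e = 28.4 × 9 = 255.6 kip·in; bending f_b = M/S = 6.955 kip/in.
f_max = √(f_v² + f_b²) = √(1.352² + 6.955²) = 7.085 kip/in.
r_n/Ω = (1/2.0) × 0.6 × 70 × (0.707 × 0.4375) = 6.496 kip/in → NOT adequate.

f_max ≈ 7.09 kip/in; NOT adequate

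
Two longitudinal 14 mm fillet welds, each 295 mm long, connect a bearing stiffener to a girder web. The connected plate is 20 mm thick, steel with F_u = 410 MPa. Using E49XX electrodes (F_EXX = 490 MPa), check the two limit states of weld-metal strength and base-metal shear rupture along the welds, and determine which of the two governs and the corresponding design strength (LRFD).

φR_n ≈ 1290 kN (weld metal governs)

t_e = 0.707 × 14 = 9.898 mm; L = 590 mm.
Weld metal: φR_n = 0.75 × 0.6 × 490 × 9.898 × 590 × 10⁻³ = 1288 kN.
Base metal (shear rupture): φR_n = 0.75 × 0.6 × 410 × 20 × 590 × 10⁻³ = 2177 kN.
Governing: weld metal.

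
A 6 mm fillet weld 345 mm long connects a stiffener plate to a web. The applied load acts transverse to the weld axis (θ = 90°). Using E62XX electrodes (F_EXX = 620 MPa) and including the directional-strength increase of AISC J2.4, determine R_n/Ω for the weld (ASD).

R_n/Ω ≈ 408 kN

t_e = 0.707 × 6 = 4.242 mm; A_we = 4.242 × 345 = 1463 mm².
Directional factor: 1.0 + 0.5 sin^1.5(90°) = 1.5.
F_nw = 0.6 × 620 × 1.5 = 558 MPa.
R_n/Ω = (558 × 1463) / 2.0 × 10⁻³ = 408.3 kN.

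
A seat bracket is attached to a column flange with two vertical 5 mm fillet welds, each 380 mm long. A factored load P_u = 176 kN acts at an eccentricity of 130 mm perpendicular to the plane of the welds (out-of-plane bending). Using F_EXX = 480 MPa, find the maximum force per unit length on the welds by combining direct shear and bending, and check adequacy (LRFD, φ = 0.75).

L_w = 2 × 380 = 760 mm; section modulus (unit throat) S = 2 × L²/6 = 48130 mm².
Direct shear f_v = P/L_w = 176×10³/760 = 231.6 N/mm.
Moment M = P × e = 176×10³ × 130 = 22880000 N·mm; bending f_b = M/S = 475.3 N/mm.
f_max = √(f_v² + f_b²) = √(231.6² + 475.3²) = 528.8 N/mm.
φr_n = 0.75 × 0.6 × 480 × (0.707 × 5) = 763.6 N/mm → adequate.

f_max ≈ 529 N/mm; adequate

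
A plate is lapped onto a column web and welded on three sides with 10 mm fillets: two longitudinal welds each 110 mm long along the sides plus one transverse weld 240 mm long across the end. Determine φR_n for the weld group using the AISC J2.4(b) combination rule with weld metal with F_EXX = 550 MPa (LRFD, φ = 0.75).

φR_n ≈ 957 kN

t_e = 0.707 × 10 = 7.07 mm.
R_nwl = 0.6 × 550 × 7.07 × 220 × 10⁻³ = 513.3 kN (longitudinal, 2 welds).
R_nwt = 0.6 × 550 × 7.07 × 240 × 10⁻³ = 559.9 kN (transverse, base value).
(i) R_nwl + R_nwt = 1073 kN; (ii) 0.85 R_nwl + 1.5 R_nwt = 1276 kN.
R_n = max = 1276 kN [governs: (ii)]; φR_n = 957.2 kN.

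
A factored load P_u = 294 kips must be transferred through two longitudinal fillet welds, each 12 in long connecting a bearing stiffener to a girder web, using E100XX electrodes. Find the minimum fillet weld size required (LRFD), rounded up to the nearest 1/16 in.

w = 7/16 in

E100XX → F_EXX = 100 ksi.
Total weld length L = 24 in.
Required throat t_e = P_u / (φ × 0.6 F_EXX × L) = 294 / (0.75 × 0.6 × 100 × 24) = 0.2722 in.
Required leg w = t_e / 0.707 = 0.385 in → use 7/16 in.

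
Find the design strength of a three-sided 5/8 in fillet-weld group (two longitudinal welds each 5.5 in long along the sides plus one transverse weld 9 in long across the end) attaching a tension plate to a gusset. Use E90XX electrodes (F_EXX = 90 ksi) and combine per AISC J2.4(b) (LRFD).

t_e = 0.707 × 0.625 = 0.4419 in.
R_nwl = 0.6 × 90 × 0.4419 × 11 = 262.5 kip (longitudinal, 2 welds).
R_nwt = 0.6 × 90 × 0.4419 × 9 = 214.8 kip (transverse, base value).
(i) R_nwl + R_nwt = 477.2 kip; (ii) 0.85 R_nwl + 1.5 R_nwt = 545.2 kip.
R_n = max = 545.2 kip [governs: (ii)]; φR_n = 408.9 kip.

φR_n ≈ 409 kip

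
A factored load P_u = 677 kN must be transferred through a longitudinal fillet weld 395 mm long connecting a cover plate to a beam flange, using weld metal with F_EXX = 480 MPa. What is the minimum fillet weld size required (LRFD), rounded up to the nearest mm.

w = 12 mm

Total weld length L = 395 mm.
Required throat t_e = P_u / (φ × 0.6 F_EXX × L) = 677 / (0.75 × 0.6 × 480 × 395 × 10⁻³) = 7.935 mm.
Required leg w = t_e / 0.707 = 11.22 mm → use 12 mm.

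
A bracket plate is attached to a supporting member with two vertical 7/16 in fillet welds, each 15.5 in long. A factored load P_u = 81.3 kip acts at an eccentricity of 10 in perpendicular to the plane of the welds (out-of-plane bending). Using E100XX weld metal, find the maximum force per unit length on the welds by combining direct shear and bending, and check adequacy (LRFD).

E100XX → F_EXX = 100 ksi.
L_w = 2 × 15.5 = 31 in; section modulus (unit throat) S = 2 × L²/6 = 80.08 in².
Direct shear f_v = P/L_w = 81.3/31 = 2.623 kip/in.
Moment M = P × e = 81.3 × 10 = 813 kip·in; bending f_b = M/S = 10.15 kip/in.
f_max = √(f_v² + f_b²) = √(2.623² + 10.15²) = 10.49 kip/in.
φr_n = 0.75 × 0.6 × 100 × (0.707 × 0.4375) = 13.92 kip/in → adequate.

f_max ≈ 10.5 kip/in; adequate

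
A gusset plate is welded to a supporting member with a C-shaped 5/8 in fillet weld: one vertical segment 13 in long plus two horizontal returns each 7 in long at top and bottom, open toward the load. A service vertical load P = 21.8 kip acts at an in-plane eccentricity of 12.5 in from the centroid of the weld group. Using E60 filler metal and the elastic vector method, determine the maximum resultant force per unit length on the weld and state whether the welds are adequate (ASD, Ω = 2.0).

f_max ≈ 3.05 kip/in; adequate

E60XX → F_EXX = 60 ksi.
Total weld length L_w = 27 in. Treat welds as unit-width lines.
Centroid: x̄ = 2×7×3.5 / 27 = 1.815 in from the vertical weld.
Polar moment about centroid: J = I_x + I_y = [13³/12 + 2×7×6.5²] + [13×1.815² + 2(7³/12 + 7×1.685²)] = 914.3 in³.
Direct shear f_v = P/L_w = 21.8 / 27 = 0.8074 kip/in (vertical).
Torsion M = P·e = 21.8 × 12.5 = 272.5 kip·in.
Critical point at (x, y) = (5.185, 6.5) from centroid. f_tx = M·y/J = 1.937 kip/in; f_ty = M·x/J = 1.545 kip/in.
Resultant f_max = √[f_tx² + (f_v + f_ty)²] = √[1.937² + (0.8074 + 1.545)²] = 3.048 kip/in.
Capacity per unit length: r_n/Ω = (1/2.0) × 0.6 × 60 × (0.707 × 0.625) = 7.954 kip/in.
3.048 ≤ 7.954 → adequate.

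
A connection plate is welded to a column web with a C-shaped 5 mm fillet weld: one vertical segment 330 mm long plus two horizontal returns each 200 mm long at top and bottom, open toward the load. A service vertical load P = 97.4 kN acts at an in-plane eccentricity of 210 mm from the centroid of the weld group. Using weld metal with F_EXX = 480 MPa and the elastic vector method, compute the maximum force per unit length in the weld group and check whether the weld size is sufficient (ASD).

Total weld length L_w = 730 mm. Treat welds as unit-width lines.
Centroid: x̄ = 2×200×100 / 730 = 54.79 mm from the vertical weld.
Polar moment about centroid: J = I_x + I_y = [330³/12 + 2×200×165²] + [330×54.79² + 2(200³/12 + 200×45.21²)] = 17030000 mm³.
Direct shear f_v = P/L_w = 97.4×10³ / 730 = 133.4 N/mm (vertical).
Torsion M = P·e = 97.4×10³ × 210 = 20454000 N·mm.
Critical point at (x, y) = (145.2, 165) from centroid. f_tx = M·y/J = 198.2 N/mm; f_ty = M·x/J = 174.4 N/mm.
Resultant f_max = √[f_tx² + (f_v + f_ty)²] = √[198.2² + (133.4 + 174.4)²] = 366.2 N/mm.
Capacity per unit length: r_n/Ω = (1/2.0) × 0.6 × 480 × (0.707 × 5) = 509 N/mm.
366.2 ≤ 509 → adequate.

f_max ≈ 366 N/mm; adequate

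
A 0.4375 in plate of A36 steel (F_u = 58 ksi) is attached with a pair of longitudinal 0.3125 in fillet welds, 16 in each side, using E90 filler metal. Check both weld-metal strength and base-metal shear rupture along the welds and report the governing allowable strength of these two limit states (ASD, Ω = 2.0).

R_n/Ω ≈ 191 kips (weld metal governs)

E90XX → F_EXX = 90 ksi.
t_e = 0.707 × 0.3125 = 0.2209 in; L = 32 in.
Weld metal: R_n/Ω = (1/2.0) × 0.6 × 90 × 0.2209 × 32 = 190.9 kips.
Base metal (shear rupture): R_n/Ω = (1/2.0) × 0.6 × 58 × 0.4375 × 32 = 243.6 kips.
Governing: weld metal.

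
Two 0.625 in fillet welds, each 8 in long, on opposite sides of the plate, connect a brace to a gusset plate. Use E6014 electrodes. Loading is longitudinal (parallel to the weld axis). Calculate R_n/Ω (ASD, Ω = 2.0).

R_n/Ω ≈ 127 kip

E60XX → F_EXX = 60 ksi.
Effective throat t_e = 0.707 × 0.625 = 0.4419 in.
Total length L = 16 in; A_we = 0.4419 × 16 = 7.07 in².
F_nw = 0.6 F_EXX = 0.6 × 60 = 36 ksi.
R_n = 36 × 7.07 = 254.5 kip; R_n/Ω = 254.5/2.0 = 127.3 kip.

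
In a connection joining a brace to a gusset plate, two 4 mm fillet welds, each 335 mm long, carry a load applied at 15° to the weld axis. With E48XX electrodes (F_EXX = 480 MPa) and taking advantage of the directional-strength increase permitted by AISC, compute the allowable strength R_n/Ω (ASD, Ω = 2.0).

t_e = 0.707 × 4 = 2.828 mm; A_we = 2.828 × 670 = 1895 mm².
Directional factor: 1.0 + 0.5 sin^1.5(15°) = 1.066.
F_nw = 0.6 × 480 × 1.066 = 307 MPa.
R_n/Ω = (307 × 1895) / 2.0 × 10⁻³ = 290.8 kN.

R_n/Ω ≈ 291 kN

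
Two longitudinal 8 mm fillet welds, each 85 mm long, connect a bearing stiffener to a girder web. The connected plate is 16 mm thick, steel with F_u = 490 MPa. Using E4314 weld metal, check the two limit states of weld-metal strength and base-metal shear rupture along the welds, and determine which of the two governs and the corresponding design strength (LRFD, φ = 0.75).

φR_n ≈ 186 kN (weld metal governs)

E43XX → F_EXX = 430 MPa.
t_e = 0.707 × 8 = 5.656 mm; L = 170 mm.
Weld metal: φR_n = 0.75 × 0.6 × 430 × 5.656 × 170 × 10⁻³ = 186.1 kN.
Base metal (shear rupture): φR_n = 0.75 × 0.6 × 490 × 16 × 170 × 10⁻³ = 599.8 kN.
Governing: weld metal.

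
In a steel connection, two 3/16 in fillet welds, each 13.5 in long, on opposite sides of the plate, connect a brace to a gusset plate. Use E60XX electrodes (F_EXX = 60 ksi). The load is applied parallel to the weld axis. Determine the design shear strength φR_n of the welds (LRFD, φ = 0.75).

φR_n ≈ 96.6 kip

Effective throat t_e = 0.707 × 0.1875 = 0.1326 in.
Total length L = 27 in; A_we = 0.1326 × 27 = 3.579 in².
F_nw = 0.6 F_EXX = 0.6 × 60 = 36 ksi.
φR_n = 0.75 × 36 × 3.579 = 96.64 kip.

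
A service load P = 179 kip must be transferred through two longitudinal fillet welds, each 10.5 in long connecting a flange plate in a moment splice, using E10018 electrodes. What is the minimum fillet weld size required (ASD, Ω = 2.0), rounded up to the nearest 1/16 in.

E100XX → F_EXX = 100 ksi.
Total weld length L = 21 in.
Required throat t_e = P × Ω / (0.6 F_EXX × L) = 179 × 2.0 / (0.6 × 100 × 21) = 0.2841 in.
Required leg w = t_e / 0.707 = 0.4019 in → use 7/16 in.

w = 7/16 in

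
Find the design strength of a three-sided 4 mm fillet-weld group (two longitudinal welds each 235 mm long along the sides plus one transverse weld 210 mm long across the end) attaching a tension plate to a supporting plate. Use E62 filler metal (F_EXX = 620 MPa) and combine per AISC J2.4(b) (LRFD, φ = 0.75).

t_e = 0.707 × 4 = 2.828 mm.
R_nwl = 0.6 × 620 × 2.828 × 470 × 10⁻³ = 494.4 kN (longitudinal, 2 welds).
R_nwt = 0.6 × 620 × 2.828 × 210 × 10⁻³ = 220.9 kN (transverse, base value).
(i) R_nwl + R_nwt = 715.4 kN; (ii) 0.85 R_nwl + 1.5 R_nwt = 751.7 kN.
R_n = max = 751.7 kN [governs: (ii)]; φR_n = 563.7 kN.

φR_n ≈ 564 kN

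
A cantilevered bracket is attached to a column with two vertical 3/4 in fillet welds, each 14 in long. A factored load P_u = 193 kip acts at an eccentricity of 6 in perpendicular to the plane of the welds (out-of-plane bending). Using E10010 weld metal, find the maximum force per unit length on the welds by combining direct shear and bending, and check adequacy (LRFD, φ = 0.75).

f_max ≈ 19 kip/in; adequate

E100XX → F_EXX = 100 ksi.
L_w = 2 × 14 = 28 in; section modulus (unit throat) S = 2 × L²/6 = 65.33 in².
Direct shear f_v = P/L_w = 193/28 = 6.893 kip/in.
Moment M = P × e = 193 × 6 = 1158 kip·in; bending f_b = M/S = 17.72 kip/in.
f_max = √(f_v² + f_b²) = √(6.893² + 17.72²) = 19.02 kip/in.
φr_n = 0.75 × 0.6 × 100 × (0.707 × 0.75) = 23.86 kip/in → adequate.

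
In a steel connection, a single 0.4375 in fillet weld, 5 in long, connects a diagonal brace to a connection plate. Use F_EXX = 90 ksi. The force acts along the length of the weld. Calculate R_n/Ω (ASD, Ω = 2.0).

R_n/Ω ≈ 41.8 kips

Effective throat t_e = 0.707 × 0.4375 = 0.3093 in.
Total length L = 5 in; A_we = 0.3093 × 5 = 1.547 in².
F_nw = 0.6 F_EXX = 0.6 × 90 = 54 ksi.
R_n = 54 × 1.547 = 83.51 kips; R_n/Ω = 83.51/2.0 = 41.76 kips.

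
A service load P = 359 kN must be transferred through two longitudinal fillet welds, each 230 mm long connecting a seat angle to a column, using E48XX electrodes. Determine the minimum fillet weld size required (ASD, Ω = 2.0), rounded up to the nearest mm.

E48XX → F_EXX = 480 MPa.
Total weld length L = 460 mm.
Required throat t_e = P × Ω / (0.6 F_EXX × L) = 359 × 2.0 / (0.6 × 480 × 460 × 10⁻³) = 5.42 mm.
Required leg w = t_e / 0.707 = 7.666 mm → use 8 mm.

w = 8 mm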